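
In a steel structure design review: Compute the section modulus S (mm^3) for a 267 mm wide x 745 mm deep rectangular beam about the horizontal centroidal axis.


S = b * h^2 / 6
= 267 * 745^2 / 6
= 267 * 555025 / 6
= 24698612.5 mm^3

24698612.5 mm^3


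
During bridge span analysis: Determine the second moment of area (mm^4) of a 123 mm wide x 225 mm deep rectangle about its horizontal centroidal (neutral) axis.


I = b * h^3 / 12
= 123 * 225^3 / 12
= 123 * 11390625 / 12
= 116753906.25 mm^4

116753906.25 mm^4


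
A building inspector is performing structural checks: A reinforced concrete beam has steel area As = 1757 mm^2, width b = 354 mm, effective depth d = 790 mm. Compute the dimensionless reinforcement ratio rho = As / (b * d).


rho = As / (b * d)
= 1757 / (354 * 790)
= 1757 / 279660
= 0.006283 (dimensionless)

0.006283 (dimensionless)


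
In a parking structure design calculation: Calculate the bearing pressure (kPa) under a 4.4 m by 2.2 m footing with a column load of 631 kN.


A = 4.4 * 2.2 = 9.68 m^2
q = P / A = 631 / 9.68
= 65.186 kPa

65.186 kPa


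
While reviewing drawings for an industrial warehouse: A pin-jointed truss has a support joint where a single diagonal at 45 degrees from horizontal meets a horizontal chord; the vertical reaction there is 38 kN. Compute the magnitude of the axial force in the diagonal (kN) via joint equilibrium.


At the joint, only the diagonal has a vertical component, so vertical equilibrium gives:
F * sin(45) = 38
F = 38 / sin(45)
= 38 / 0.707107
= 53.74 kN

53.74 kN


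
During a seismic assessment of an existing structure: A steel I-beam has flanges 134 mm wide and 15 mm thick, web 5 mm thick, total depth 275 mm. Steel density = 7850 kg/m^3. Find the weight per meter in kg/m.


A_flanges = 2 * 134 * 15 = 4020 mm^2
A_web = (275 - 2 * 15) * 5 = 1225 mm^2
A_total = 4020 + 1225 = 5245 mm^2 = 0.005245 m^2
Weight = rho * A = 7850 * 0.005245 = 41.1733 kg/m

41.1733 kg/m


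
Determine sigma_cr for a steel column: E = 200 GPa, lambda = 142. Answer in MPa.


sigma_cr = pi^2 * E / lambda^2
= 9.8696 * 200000.0 / 142^2
= 9.8696 * 200000.0 / 20164
= 97.8933 MPa

97.8933 MPa


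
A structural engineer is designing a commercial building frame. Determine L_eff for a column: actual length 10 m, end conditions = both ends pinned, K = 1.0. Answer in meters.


L_eff = K * L
= 1.0 * 10
= 10.0 m

10.0 m


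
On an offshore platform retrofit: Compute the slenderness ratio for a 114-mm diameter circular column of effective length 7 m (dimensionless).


Radius of gyration r = d / 4 = 114 / 4 = 28.5 mm
L_eff = 7000.0 mm
Slenderness ratio = L / r = 7000.0 / 28.5 = 245.61 (dimensionless)

245.61 (dimensionless)


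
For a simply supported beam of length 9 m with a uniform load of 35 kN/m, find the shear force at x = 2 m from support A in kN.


R_A = w * L / 2 = 35 * 9 / 2 = 157.5 kN
V(x) = R_A - w * x = 157.5 - 35 * 2
= 87.5 kN

87.5 kN


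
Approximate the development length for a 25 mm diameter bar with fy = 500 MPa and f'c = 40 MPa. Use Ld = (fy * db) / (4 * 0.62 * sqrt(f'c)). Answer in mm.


Ld = (fy * db) / (4 * 0.62 * sqrt(f'c))
= (500 * 25) / (4 * 0.62 * sqrt(40))
= 12500 / 15.6849
= 796.94 mm

796.94 mm


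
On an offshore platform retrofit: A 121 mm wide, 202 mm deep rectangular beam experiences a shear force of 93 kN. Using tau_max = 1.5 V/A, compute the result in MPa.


A = b * h = 121 * 202 = 24442 mm^2
V = 93 kN = 93000.0 N
tau_max = 1.5 * V / A = 1.5 * 93000.0 / 24442
= 5.7074 MPa

5.7074 MPa


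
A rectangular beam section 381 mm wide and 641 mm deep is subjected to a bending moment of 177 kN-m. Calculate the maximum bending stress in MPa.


I = b * h^3 / 12 = 381 * 641^3 / 12 = 8362147391.75 mm^4
y = h / 2 = 641 / 2 = 320.5 mm
M = 177 kN-m = 177000000.0 N-mm
sigma = M * y / I = 177000000.0 * 320.5 / 8362147391.75
= 6.78 MPa

6.78 MPa


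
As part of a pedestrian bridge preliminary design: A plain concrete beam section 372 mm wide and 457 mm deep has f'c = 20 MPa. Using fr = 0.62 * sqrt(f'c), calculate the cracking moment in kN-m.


fr = 0.62 * sqrt(20) = 0.62 * 4.4721 = 2.7727 MPa
I = 372 * 457^3 / 12 = 2958763783.0 mm^4
y_t = 228.5 mm
M_cr = fr * I / y_t = 2.7727 * 2958763783.0 / 228.5 N-mm
= 35.903 kN-m

35.903 kN-m


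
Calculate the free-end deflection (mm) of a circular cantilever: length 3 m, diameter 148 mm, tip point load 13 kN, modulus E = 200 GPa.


I = pi * d^4 / 64 = pi * 148^4 / 64 = 23551401.72 mm^4
L = 3000.0 mm, P = 13000.0 N, E = 200000.0 MPa
delta = P * L^3 / (3 * E * I)
= 13000.0 * 3000.0^3 / (3 * 200000.0 * 23551401.72)
= 24.8393 mm

24.8393 mm


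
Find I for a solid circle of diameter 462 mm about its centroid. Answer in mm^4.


r = d / 2 = 462 / 2 = 231.0 mm
I = pi * r^4 / 4 = pi * 231.0^4 / 4
= 2236339840.98 mm^4

2236339840.98 mm^4


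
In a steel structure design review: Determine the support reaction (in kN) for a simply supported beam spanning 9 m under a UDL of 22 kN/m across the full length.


Total load = w * L = 22 * 9 = 198 kN
By symmetry, each reaction R = total / 2 = 198 / 2 = 99.0 kN

99.0 kN


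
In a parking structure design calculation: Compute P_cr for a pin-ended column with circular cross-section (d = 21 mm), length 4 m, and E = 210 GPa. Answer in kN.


I = pi * d^4 / 64 = 9546.56 mm^4
L = 4000.0 mm
P_cr = pi^2 * E * I / L^2
= 9.8696 * 210000.0 * 9546.56 / 4000.0^2
= 1236.65 N = 1.2366 kN

1.2366 kN


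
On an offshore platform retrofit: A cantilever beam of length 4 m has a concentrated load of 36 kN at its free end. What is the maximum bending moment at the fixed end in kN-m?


For a cantilever with a point load at the free end:
M_max = P * L = 36 * 4 = 144 kN-m

144 kN-m


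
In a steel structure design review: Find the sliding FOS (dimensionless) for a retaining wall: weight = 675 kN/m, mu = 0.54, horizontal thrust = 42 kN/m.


Resisting force = mu * W = 0.54 * 675 = 364.5 kN/m
FOS = Resisting / Driving = 364.5 / 42
= 8.6786 (dimensionless)

8.6786 (dimensionless)


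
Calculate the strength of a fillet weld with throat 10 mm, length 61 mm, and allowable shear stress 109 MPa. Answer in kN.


Strength = throat * length * allowable stress
= 10 * 61 * 109 N
= 66490 N
= 66.49 kN

66.49 kN


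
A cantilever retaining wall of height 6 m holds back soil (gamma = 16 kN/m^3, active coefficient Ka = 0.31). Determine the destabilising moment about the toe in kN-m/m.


Pa = 0.5 * Ka * gamma * H^2
= 0.5 * 0.31 * 16 * 6^2
= 89.28 kN/m
Arm = H / 3 = 6 / 3 = 2.0 m
Mo = Pa * arm = Pa * H / 3 = 89.28 * 6 / 3 = 178.56 kN-m/m

178.56 kN-m/m


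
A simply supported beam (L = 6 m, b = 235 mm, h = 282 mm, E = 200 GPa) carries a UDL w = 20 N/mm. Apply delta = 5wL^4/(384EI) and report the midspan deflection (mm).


I = 235 * 282^3 / 12 = 439171290.0 mm^4
L = 6000.0 mm, w = 20 N/mm, E = 200000.0 MPa
delta = 5 * w * L^4 / (384 * E * I)
= 5 * 20 * 6000.0^4 / (384 * 200000.0 * 439171290.0)
= 3.8425 mm

3.8425 mm


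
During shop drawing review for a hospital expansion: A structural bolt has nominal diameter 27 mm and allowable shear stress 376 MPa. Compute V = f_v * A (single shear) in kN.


A = pi * d^2 / 4 = pi * 27^2 / 4 = 572.5553 mm^2
V = f_v * A / 1000 = 376 * 572.5553 / 1000
= 215.2808 kN

215.2808 kN


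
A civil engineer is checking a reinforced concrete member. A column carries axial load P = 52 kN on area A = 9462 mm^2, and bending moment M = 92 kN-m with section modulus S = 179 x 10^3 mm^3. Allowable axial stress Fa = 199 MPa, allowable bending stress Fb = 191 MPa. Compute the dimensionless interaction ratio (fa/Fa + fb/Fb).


f_a = P / A = 52000.0 / 9462 = 5.4957 MPa
f_b = M / S = 92000000.0 / 179000.0 = 513.9665 MPa
Ratio = f_a / Fa + f_b / Fb
= 5.4957 / 199 + 513.9665 / 191
= 2.7185 (dimensionless)

2.7185 (dimensionless)


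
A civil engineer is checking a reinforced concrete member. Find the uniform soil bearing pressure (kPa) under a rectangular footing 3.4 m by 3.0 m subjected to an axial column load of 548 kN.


A = 3.4 * 3.0 = 10.2 m^2
q = P / A = 548 / 10.2
= 53.7255 kPa

53.7255 kPa


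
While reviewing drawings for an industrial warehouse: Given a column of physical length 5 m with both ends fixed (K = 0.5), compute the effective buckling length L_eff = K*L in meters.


L_eff = K * L
= 0.5 * 5
= 2.5 m

2.5 m


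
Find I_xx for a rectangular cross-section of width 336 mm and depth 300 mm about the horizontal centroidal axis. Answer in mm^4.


I = b * h^3 / 12
= 336 * 300^3 / 12
= 336 * 27000000 / 12
= 756000000.0 mm^4

756000000.0 mm^4


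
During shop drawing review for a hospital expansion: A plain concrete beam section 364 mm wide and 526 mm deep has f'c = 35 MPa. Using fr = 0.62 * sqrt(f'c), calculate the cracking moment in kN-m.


fr = 0.62 * sqrt(35) = 0.62 * 5.9161 = 3.668 MPa
I = 364 * 526^3 / 12 = 4414457805.33 mm^4
y_t = 263.0 mm
M_cr = fr * I / y_t = 3.668 * 4414457805.33 / 263.0 N-mm
= 61.5669 kN-m

61.5669 kN-m


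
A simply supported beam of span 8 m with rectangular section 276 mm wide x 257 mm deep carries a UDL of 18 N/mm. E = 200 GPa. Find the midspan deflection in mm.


I = 276 * 257^3 / 12 = 390415639.0 mm^4
L = 8000.0 mm, w = 18 N/mm, E = 200000.0 MPa
delta = 5 * w * L^4 / (384 * E * I)
= 5 * 18 * 8000.0^4 / (384 * 200000.0 * 390415639.0)
= 12.2946 mm

12.2946 mm


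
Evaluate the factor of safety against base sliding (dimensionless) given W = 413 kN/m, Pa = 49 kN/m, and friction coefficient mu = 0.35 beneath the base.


Resisting force = mu * W = 0.35 * 413 = 144.55 kN/m
FOS = Resisting / Driving = 144.55 / 49
= 2.95 (dimensionless)

2.95 (dimensionless)


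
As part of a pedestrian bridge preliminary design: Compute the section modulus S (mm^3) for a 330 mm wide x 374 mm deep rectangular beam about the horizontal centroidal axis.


S = b * h^2 / 6
= 330 * 374^2 / 6
= 330 * 139876 / 6
= 7693180.0 mm^3

7693180.0 mm^3


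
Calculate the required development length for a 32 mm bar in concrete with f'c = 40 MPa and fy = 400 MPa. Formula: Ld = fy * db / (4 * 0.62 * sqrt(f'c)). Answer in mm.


Ld = (fy * db) / (4 * 0.62 * sqrt(f'c))
= (400 * 32) / (4 * 0.62 * sqrt(40))
= 12800 / 15.6849
= 816.07 mm

816.07 mm


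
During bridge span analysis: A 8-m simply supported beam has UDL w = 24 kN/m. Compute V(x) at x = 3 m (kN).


R_A = w * L / 2 = 24 * 8 / 2 = 96.0 kN
V(x) = R_A - w * x = 96.0 - 24 * 3
= 24.0 kN

24.0 kN


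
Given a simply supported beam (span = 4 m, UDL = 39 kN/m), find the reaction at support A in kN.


Total load = w * L = 39 * 4 = 156 kN
By symmetry, each reaction R = total / 2 = 156 / 2 = 78.0 kN

78.0 kN


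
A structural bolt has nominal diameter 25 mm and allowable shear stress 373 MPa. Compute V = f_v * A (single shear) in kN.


A = pi * d^2 / 4 = pi * 25^2 / 4 = 490.8739 mm^2
V = f_v * A / 1000 = 373 * 490.8739 / 1000
= 183.0959 kN

183.0959 kN


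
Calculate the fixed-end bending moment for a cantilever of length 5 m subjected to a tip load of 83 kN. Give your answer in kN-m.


For a cantilever with a point load at the free end:
M_max = P * L = 83 * 5 = 415 kN-m

415 kN-m


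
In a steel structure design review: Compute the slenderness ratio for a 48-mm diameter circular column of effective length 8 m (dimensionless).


Radius of gyration r = d / 4 = 48 / 4 = 12.0 mm
L_eff = 8000.0 mm
Slenderness ratio = L / r = 8000.0 / 12.0 = 666.67 (dimensionless)

666.67 (dimensionless)


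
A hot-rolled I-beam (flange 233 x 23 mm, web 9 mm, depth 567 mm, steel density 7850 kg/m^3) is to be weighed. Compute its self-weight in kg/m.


A_flanges = 2 * 233 * 23 = 10718 mm^2
A_web = (567 - 2 * 23) * 9 = 4689 mm^2
A_total = 10718 + 4689 = 15407 mm^2 = 0.015407 m^2
Weight = rho * A = 7850 * 0.015407 = 120.945 kg/m

120.945 kg/m


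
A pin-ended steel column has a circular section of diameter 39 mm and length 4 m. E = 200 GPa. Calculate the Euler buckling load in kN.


I = pi * d^4 / 64 = 113560.77 mm^4
L = 4000.0 mm
P_cr = pi^2 * E * I / L^2
= 9.8696 * 200000.0 * 113560.77 / 4000.0^2
= 14010.0 N = 14.01 kN

14.01 kN


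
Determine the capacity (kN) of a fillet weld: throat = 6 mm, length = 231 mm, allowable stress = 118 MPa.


Strength = throat * length * allowable stress
= 6 * 231 * 118 N
= 163548 N
= 163.55 kN

163.55 kN


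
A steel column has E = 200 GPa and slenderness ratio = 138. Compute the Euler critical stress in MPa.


sigma_cr = pi^2 * E / lambda^2
= 9.8696 * 200000.0 / 138^2
= 9.8696 * 200000.0 / 19044
= 103.6505 MPa

103.6505 MPa


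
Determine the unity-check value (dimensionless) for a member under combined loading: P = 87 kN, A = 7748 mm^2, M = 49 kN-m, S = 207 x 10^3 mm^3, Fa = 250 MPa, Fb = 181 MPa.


f_a = P / A = 87000.0 / 7748 = 11.2287 MPa
f_b = M / S = 49000000.0 / 207000.0 = 236.715 MPa
Ratio = f_a / Fa + f_b / Fb
= 11.2287 / 250 + 236.715 / 181
= 1.3527 (dimensionless)

1.3527 (dimensionless)


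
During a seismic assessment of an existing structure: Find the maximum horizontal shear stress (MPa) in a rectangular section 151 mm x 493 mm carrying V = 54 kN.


A = b * h = 151 * 493 = 74443 mm^2
V = 54 kN = 54000.0 N
tau_max = 1.5 * V / A = 1.5 * 54000.0 / 74443
= 1.0881 MPa

1.0881 MPa


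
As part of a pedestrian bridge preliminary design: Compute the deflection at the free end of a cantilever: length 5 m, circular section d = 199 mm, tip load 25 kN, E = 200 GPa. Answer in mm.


I = pi * d^4 / 64 = pi * 199^4 / 64 = 76980761.76 mm^4
L = 5000.0 mm, P = 25000.0 N, E = 200000.0 MPa
delta = P * L^3 / (3 * E * I)
= 25000.0 * 5000.0^3 / (3 * 200000.0 * 76980761.76)
= 67.6576 mm

67.6576 mm


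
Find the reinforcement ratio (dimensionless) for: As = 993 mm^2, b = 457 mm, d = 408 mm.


rho = As / (b * d)
= 993 / (457 * 408)
= 993 / 186456
= 0.005326 (dimensionless)

0.005326 (dimensionless)


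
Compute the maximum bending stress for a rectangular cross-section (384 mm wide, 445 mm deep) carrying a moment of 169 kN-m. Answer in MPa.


I = b * h^3 / 12 = 384 * 445^3 / 12 = 2819876000.0 mm^4
y = h / 2 = 445 / 2 = 222.5 mm
M = 169 kN-m = 169000000.0 N-mm
sigma = M * y / I = 169000000.0 * 222.5 / 2819876000.0
= 13.33 MPa

13.33 MPa


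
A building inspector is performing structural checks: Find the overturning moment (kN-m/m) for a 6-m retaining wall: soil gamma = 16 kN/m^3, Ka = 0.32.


Pa = 0.5 * Ka * gamma * H^2
= 0.5 * 0.32 * 16 * 6^2
= 92.16 kN/m
Arm = H / 3 = 6 / 3 = 2.0 m
Mo = Pa * arm = Pa * H / 3 = 92.16 * 6 / 3 = 184.32 kN-m/m

184.32 kN-m/m


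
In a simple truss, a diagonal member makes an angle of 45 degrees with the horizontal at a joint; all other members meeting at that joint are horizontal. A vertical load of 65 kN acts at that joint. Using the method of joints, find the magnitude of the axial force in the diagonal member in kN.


At the joint, only the diagonal has a vertical component, so vertical equilibrium gives:
F * sin(45) = 65
F = 65 / sin(45)
= 65 / 0.707107
= 91.92 kN

91.92 kN


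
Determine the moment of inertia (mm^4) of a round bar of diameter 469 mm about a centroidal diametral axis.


r = d / 2 = 469 / 2 = 234.5 mm
I = pi * r^4 / 4 = pi * 234.5^4 / 4
= 2374987179.41 mm^4

2374987179.41 mm^4


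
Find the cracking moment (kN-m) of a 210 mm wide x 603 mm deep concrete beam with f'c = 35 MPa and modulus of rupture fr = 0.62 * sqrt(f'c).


fr = 0.62 * sqrt(35) = 0.62 * 5.9161 = 3.668 MPa
I = 210 * 603^3 / 12 = 3836983972.5 mm^4
y_t = 301.5 mm
M_cr = fr * I / y_t = 3.668 * 3836983972.5 / 301.5 N-mm
= 46.6797 kN-m

46.6797 kN-m


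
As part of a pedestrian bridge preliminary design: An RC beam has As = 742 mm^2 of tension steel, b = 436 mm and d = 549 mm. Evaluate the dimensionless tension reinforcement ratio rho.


rho = As / (b * d)
= 742 / (436 * 549)
= 742 / 239364
= 0.0031 (dimensionless)

0.0031 (dimensionless)


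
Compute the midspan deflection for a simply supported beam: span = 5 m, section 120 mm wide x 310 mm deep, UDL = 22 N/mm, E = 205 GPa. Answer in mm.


I = 120 * 310^3 / 12 = 297910000.0 mm^4
L = 5000.0 mm, w = 22 N/mm, E = 205000.0 MPa
delta = 5 * w * L^4 / (384 * E * I)
= 5 * 22 * 5000.0^4 / (384 * 205000.0 * 297910000.0)
= 2.9316 mm

2.9316 mm


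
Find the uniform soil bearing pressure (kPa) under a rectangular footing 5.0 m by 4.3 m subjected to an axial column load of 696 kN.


A = 5.0 * 4.3 = 21.5 m^2
q = P / A = 696 / 21.5
= 32.3721 kPa

32.3721 kPa


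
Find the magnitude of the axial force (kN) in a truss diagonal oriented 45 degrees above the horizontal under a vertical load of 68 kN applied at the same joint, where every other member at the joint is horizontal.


At the joint, only the diagonal has a vertical component, so vertical equilibrium gives:
F * sin(45) = 68
F = 68 / sin(45)
= 68 / 0.707107
= 96.17 kN

96.17 kN


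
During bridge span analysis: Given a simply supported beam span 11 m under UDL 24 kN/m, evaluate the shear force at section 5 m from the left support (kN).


R_A = w * L / 2 = 24 * 11 / 2 = 132.0 kN
V(x) = R_A - w * x = 132.0 - 24 * 5
= 12.0 kN

12.0 kN


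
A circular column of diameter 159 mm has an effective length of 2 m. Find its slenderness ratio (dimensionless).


Radius of gyration r = d / 4 = 159 / 4 = 39.75 mm
L_eff = 2000.0 mm
Slenderness ratio = L / r = 2000.0 / 39.75 = 50.31 (dimensionless)

50.31 (dimensionless)


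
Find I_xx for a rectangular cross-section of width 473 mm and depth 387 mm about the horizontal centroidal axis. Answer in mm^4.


I = b * h^3 / 12
= 473 * 387^3 / 12
= 473 * 57960603 / 12
= 2284613768.25 mm^4

2284613768.25 mm^4


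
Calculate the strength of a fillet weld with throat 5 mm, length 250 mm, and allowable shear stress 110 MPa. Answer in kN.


Strength = throat * length * allowable stress
= 5 * 250 * 110 N
= 137500 N
= 137.5 kN

137.5 kN


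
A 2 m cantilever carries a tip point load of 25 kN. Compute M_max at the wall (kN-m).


For a cantilever with a point load at the free end:
M_max = P * L = 25 * 2 = 50 kN-m

50 kN-m


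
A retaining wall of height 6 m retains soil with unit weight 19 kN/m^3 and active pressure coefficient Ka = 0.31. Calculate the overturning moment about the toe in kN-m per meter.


Pa = 0.5 * Ka * gamma * H^2
= 0.5 * 0.31 * 19 * 6^2
= 106.02 kN/m
Arm = H / 3 = 6 / 3 = 2.0 m
Mo = Pa * arm = Pa * H / 3 = 106.02 * 6 / 3 = 212.04 kN-m/m

212.04 kN-m/m


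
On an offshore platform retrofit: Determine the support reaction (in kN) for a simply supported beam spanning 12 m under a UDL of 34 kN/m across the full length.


Total load = w * L = 34 * 12 = 408 kN
By symmetry, each reaction R = total / 2 = 408 / 2 = 204.0 kN

204.0 kN


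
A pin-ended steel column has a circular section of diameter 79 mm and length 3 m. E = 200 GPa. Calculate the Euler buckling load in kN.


I = pi * d^4 / 64 = 1911957.63 mm^4
L = 3000.0 mm
P_cr = pi^2 * E * I / L^2
= 9.8696 * 200000.0 * 1911957.63 / 3000.0^2
= 419339.23 N = 419.3392 kN

419.3392 kN


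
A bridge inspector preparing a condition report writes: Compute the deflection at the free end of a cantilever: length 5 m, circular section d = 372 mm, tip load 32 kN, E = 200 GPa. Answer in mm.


I = pi * d^4 / 64 = pi * 372^4 / 64 = 940029879.65 mm^4
L = 5000.0 mm, P = 32000.0 N, E = 200000.0 MPa
delta = P * L^3 / (3 * E * I)
= 32000.0 * 5000.0^3 / (3 * 200000.0 * 940029879.65)
= 7.092 mm

7.092 mm


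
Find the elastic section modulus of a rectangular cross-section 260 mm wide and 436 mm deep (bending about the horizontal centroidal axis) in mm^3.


S = b * h^2 / 6
= 260 * 436^2 / 6
= 260 * 190096 / 6
= 8237493.33 mm^3

8237493.33 mm^3


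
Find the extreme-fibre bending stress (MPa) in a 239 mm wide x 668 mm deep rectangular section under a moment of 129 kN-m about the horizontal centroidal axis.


I = b * h^3 / 12 = 239 * 668^3 / 12 = 5936712837.33 mm^4
y = h / 2 = 668 / 2 = 334.0 mm
M = 129 kN-m = 129000000.0 N-mm
sigma = M * y / I = 129000000.0 * 334.0 / 5936712837.33
= 7.26 MPa

7.26 MPa


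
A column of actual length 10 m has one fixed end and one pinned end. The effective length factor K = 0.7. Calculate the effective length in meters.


L_eff = K * L
= 0.7 * 10
= 7.0 m

7.0 m


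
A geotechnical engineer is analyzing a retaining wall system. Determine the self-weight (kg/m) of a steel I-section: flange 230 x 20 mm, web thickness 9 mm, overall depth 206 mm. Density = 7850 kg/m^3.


A_flanges = 2 * 230 * 20 = 9200 mm^2
A_web = (206 - 2 * 20) * 9 = 1494 mm^2
A_total = 9200 + 1494 = 10694 mm^2 = 0.010694 m^2
Weight = rho * A = 7850 * 0.010694 = 83.9479 kg/m

83.9479 kg/m


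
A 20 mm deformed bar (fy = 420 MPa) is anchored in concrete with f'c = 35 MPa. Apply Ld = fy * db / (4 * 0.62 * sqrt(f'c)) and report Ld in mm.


Ld = (fy * db) / (4 * 0.62 * sqrt(f'c))
= (420 * 20) / (4 * 0.62 * sqrt(35))
= 8400 / 14.6719
= 572.52 mm

572.52 mm


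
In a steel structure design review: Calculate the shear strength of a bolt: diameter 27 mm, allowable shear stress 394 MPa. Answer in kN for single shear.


A = pi * d^2 / 4 = pi * 27^2 / 4 = 572.5553 mm^2
V = f_v * A / 1000 = 394 * 572.5553 / 1000
= 225.5868 kN

225.5868 kN


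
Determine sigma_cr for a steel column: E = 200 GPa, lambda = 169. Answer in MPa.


sigma_cr = pi^2 * E / lambda^2
= 9.8696 * 200000.0 / 169^2
= 9.8696 * 200000.0 / 28561
= 69.1125 MPa

69.1125 MPa


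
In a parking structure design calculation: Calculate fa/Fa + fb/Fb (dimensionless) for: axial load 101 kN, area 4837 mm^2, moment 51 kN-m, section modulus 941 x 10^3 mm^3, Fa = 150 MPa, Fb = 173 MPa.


f_a = P / A = 101000.0 / 4837 = 20.8807 MPa
f_b = M / S = 51000000.0 / 941000.0 = 54.1977 MPa
Ratio = f_a / Fa + f_b / Fb
= 20.8807 / 150 + 54.1977 / 173
= 0.4525 (dimensionless)

0.4525 (dimensionless)


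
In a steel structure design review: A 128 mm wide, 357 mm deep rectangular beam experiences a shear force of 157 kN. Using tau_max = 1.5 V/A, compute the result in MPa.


A = b * h = 128 * 357 = 45696 mm^2
V = 157 kN = 157000.0 N
tau_max = 1.5 * V / A = 1.5 * 157000.0 / 45696
= 5.1536 MPa

5.1536 MPa


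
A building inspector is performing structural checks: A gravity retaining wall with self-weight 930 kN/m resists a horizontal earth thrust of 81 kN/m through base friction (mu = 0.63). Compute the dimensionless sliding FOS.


Resisting force = mu * W = 0.63 * 930 = 585.9 kN/m
FOS = Resisting / Driving = 585.9 / 81
= 7.2333 (dimensionless)

7.2333 (dimensionless)


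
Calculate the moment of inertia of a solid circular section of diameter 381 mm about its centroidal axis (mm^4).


r = d / 2 = 381 / 2 = 190.5 mm
I = pi * r^4 / 4 = pi * 190.5^4 / 4
= 1034355436.5 mm^4

1034355436.5 mm^4


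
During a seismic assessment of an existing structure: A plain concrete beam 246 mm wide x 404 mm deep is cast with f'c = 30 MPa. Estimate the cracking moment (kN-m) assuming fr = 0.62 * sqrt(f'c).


fr = 0.62 * sqrt(30) = 0.62 * 5.4772 = 3.3959 MPa
I = 246 * 404^3 / 12 = 1351754912.0 mm^4
y_t = 202.0 mm
M_cr = fr * I / y_t = 3.3959 * 1351754912.0 / 202.0 N-mm
= 22.7247 kN-m

22.7247 kN-m


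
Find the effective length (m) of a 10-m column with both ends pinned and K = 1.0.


L_eff = K * L
= 1.0 * 10
= 10.0 m

10.0 m


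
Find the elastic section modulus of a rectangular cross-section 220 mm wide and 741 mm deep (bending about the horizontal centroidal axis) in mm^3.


S = b * h^2 / 6
= 220 * 741^2 / 6
= 220 * 549081 / 6
= 20132970.0 mm^3

20132970.0 mm^3


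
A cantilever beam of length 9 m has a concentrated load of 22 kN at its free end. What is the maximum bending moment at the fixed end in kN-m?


For a cantilever with a point load at the free end:
M_max = P * L = 22 * 9 = 198 kN-m

198 kN-m


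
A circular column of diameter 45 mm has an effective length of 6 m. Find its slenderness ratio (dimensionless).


Radius of gyration r = d / 4 = 45 / 4 = 11.25 mm
L_eff = 6000.0 mm
Slenderness ratio = L / r = 6000.0 / 11.25 = 533.33 (dimensionless)

533.33 (dimensionless)


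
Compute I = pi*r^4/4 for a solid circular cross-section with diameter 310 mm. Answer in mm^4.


r = d / 2 = 310 / 2 = 155.0 mm
I = pi * r^4 / 4 = pi * 155.0^4 / 4
= 453332310.79 mm^4

453332310.79 mm^4


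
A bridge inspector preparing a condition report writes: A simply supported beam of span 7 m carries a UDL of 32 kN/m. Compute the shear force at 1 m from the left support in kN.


R_A = w * L / 2 = 32 * 7 / 2 = 112.0 kN
V(x) = R_A - w * x = 112.0 - 32 * 1
= 80.0 kN

80.0 kN


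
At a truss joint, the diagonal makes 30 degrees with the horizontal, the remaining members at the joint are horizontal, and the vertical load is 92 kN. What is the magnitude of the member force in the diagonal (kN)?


At the joint, only the diagonal has a vertical component, so vertical equilibrium gives:
F * sin(30) = 92
F = 92 / sin(30)
= 92 / 0.5
= 184.0 kN

184.0 kN


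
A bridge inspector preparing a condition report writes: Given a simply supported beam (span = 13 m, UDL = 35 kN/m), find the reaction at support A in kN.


Total load = w * L = 35 * 13 = 455 kN
By symmetry, each reaction R = total / 2 = 455 / 2 = 227.5 kN

227.5 kN


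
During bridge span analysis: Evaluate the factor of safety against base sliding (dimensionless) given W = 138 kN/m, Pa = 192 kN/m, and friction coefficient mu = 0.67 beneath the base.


Resisting force = mu * W = 0.67 * 138 = 92.46 kN/m
FOS = Resisting / Driving = 92.46 / 192
= 0.4816 (dimensionless)

0.4816 (dimensionless)


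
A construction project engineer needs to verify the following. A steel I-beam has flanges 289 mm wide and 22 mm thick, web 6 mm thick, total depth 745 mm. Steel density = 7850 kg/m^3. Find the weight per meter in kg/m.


A_flanges = 2 * 289 * 22 = 12716 mm^2
A_web = (745 - 2 * 22) * 6 = 4206 mm^2
A_total = 12716 + 4206 = 16922 mm^2 = 0.016922 m^2
Weight = rho * A = 7850 * 0.016922 = 132.8377 kg/m

132.8377 kg/m


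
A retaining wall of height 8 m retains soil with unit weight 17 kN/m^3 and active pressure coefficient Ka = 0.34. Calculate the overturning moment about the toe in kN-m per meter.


Pa = 0.5 * Ka * gamma * H^2
= 0.5 * 0.34 * 17 * 8^2
= 184.96 kN/m
Arm = H / 3 = 8 / 3 = 2.6667 m
Mo = Pa * arm = Pa * H / 3 = 184.96 * 8 / 3 = 493.2267 kN-m/m

493.2267 kN-m/m


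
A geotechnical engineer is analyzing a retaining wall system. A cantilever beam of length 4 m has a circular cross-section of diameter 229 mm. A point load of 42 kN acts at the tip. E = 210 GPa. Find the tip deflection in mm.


I = pi * d^4 / 64 = pi * 229^4 / 64 = 134993180.01 mm^4
L = 4000.0 mm, P = 42000.0 N, E = 210000.0 MPa
delta = P * L^3 / (3 * E * I)
= 42000.0 * 4000.0^3 / (3 * 210000.0 * 134993180.01)
= 31.6065 mm

31.6065 mm


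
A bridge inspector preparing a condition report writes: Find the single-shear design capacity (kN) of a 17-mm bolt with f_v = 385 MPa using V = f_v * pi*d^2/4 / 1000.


A = pi * d^2 / 4 = pi * 17^2 / 4 = 226.9801 mm^2
V = f_v * A / 1000 = 385 * 226.9801 / 1000
= 87.3873 kN

87.3873 kN


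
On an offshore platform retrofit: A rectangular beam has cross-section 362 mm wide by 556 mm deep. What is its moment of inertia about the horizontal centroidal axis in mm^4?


I = b * h^3 / 12
= 362 * 556^3 / 12
= 362 * 171879616 / 12
= 5185035082.67 mm^4

5185035082.67 mm^4


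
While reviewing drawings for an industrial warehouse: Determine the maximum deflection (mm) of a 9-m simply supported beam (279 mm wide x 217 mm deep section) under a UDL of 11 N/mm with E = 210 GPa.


I = 279 * 217^3 / 12 = 237575777.25 mm^4
L = 9000.0 mm, w = 11 N/mm, E = 210000.0 MPa
delta = 5 * w * L^4 / (384 * E * I)
= 5 * 11 * 9000.0^4 / (384 * 210000.0 * 237575777.25)
= 18.8356 mm

18.8356 mm


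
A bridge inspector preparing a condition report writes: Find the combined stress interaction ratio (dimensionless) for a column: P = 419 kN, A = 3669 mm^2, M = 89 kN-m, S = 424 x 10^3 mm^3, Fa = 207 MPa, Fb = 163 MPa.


f_a = P / A = 419000.0 / 3669 = 114.2001 MPa
f_b = M / S = 89000000.0 / 424000.0 = 209.9057 MPa
Ratio = f_a / Fa + f_b / Fb
= 114.2001 / 207 + 209.9057 / 163
= 1.8395 (dimensionless)

1.8395 (dimensionless)


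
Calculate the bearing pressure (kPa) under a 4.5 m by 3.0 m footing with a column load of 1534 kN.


A = 4.5 * 3.0 = 13.5 m^2
q = P / A = 1534 / 13.5
= 113.6296 kPa

113.6296 kPa


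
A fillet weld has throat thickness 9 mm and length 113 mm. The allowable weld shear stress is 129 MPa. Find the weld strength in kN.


Strength = throat * length * allowable stress
= 9 * 113 * 129 N
= 131193 N
= 131.19 kN

131.19 kN


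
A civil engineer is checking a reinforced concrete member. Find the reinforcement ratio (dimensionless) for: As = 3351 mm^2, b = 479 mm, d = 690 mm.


rho = As / (b * d)
= 3351 / (479 * 690)
= 3351 / 330510
= 0.010139 (dimensionless)

0.010139 (dimensionless)


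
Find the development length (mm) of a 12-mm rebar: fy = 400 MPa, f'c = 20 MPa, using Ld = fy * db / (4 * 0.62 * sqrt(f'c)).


Ld = (fy * db) / (4 * 0.62 * sqrt(f'c))
= (400 * 12) / (4 * 0.62 * sqrt(20))
= 4800 / 11.0909
= 432.79 mm

432.79 mm


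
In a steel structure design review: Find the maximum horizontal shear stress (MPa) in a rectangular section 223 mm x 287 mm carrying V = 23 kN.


A = b * h = 223 * 287 = 64001 mm^2
V = 23 kN = 23000.0 N
tau_max = 1.5 * V / A = 1.5 * 23000.0 / 64001
= 0.5391 MPa

0.5391 MPa


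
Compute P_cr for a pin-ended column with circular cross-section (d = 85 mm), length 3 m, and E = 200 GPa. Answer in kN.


I = pi * d^4 / 64 = 2562392.19 mm^4
L = 3000.0 mm
P_cr = pi^2 * E * I / L^2
= 9.8696 * 200000.0 * 2562392.19 / 3000.0^2
= 561995.49 N = 561.9955 kN

561.9955 kN


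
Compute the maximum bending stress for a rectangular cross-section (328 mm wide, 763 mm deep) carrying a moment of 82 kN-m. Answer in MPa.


I = b * h^3 / 12 = 328 * 763^3 / 12 = 12141328551.33 mm^4
y = h / 2 = 763 / 2 = 381.5 mm
M = 82 kN-m = 82000000.0 N-mm
sigma = M * y / I = 82000000.0 * 381.5 / 12141328551.33
= 2.58 MPa

2.58 MPa


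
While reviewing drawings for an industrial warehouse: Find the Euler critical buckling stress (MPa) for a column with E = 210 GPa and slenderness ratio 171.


sigma_cr = pi^2 * E / lambda^2
= 9.8696 * 210000.0 / 171^2
= 9.8696 * 210000.0 / 29241
= 70.8805 MPa

70.8805 MPa


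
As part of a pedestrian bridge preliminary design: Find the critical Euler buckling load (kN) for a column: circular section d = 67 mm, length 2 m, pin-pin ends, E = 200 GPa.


I = pi * d^4 / 64 = 989165.84 mm^4
L = 2000.0 mm
P_cr = pi^2 * E * I / L^2
= 9.8696 * 200000.0 * 989165.84 / 2000.0^2
= 488133.78 N = 488.1338 kN

488.1338 kN


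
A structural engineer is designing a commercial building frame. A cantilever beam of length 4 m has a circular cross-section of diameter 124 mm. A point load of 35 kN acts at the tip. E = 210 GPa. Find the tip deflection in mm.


I = pi * d^4 / 64 = pi * 124^4 / 64 = 11605307.16 mm^4
L = 4000.0 mm, P = 35000.0 N, E = 210000.0 MPa
delta = P * L^3 / (3 * E * I)
= 35000.0 * 4000.0^3 / (3 * 210000.0 * 11605307.16)
= 306.3732 mm

306.3732 mm


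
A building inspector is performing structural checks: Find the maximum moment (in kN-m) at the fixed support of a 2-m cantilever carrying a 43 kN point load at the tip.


For a cantilever with a point load at the free end:
M_max = P * L = 43 * 2 = 86 kN-m

86 kN-m


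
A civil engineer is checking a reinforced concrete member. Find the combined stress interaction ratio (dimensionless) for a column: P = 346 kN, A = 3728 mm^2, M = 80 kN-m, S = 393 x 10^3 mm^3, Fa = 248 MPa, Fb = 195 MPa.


f_a = P / A = 346000.0 / 3728 = 92.8112 MPa
f_b = M / S = 80000000.0 / 393000.0 = 203.5623 MPa
Ratio = f_a / Fa + f_b / Fb
= 92.8112 / 248 + 203.5623 / 195
= 1.4181 (dimensionless)

1.4181 (dimensionless)


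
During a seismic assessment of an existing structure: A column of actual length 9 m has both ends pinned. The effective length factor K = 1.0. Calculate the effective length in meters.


L_eff = K * L
= 1.0 * 9
= 9.0 m

9.0 m


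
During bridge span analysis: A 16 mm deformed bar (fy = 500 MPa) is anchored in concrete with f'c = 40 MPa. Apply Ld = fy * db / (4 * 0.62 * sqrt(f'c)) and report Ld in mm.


Ld = (fy * db) / (4 * 0.62 * sqrt(f'c))
= (500 * 16) / (4 * 0.62 * sqrt(40))
= 8000 / 15.6849
= 510.04 mm

510.04 mm


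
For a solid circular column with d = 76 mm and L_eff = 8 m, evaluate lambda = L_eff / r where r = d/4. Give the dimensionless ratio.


Radius of gyration r = d / 4 = 76 / 4 = 19.0 mm
L_eff = 8000.0 mm
Slenderness ratio = L / r = 8000.0 / 19.0 = 421.05 (dimensionless)

421.05 (dimensionless)


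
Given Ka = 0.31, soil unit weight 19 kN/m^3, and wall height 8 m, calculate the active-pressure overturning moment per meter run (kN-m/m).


Pa = 0.5 * Ka * gamma * H^2
= 0.5 * 0.31 * 19 * 8^2
= 188.48 kN/m
Arm = H / 3 = 8 / 3 = 2.6667 m
Mo = Pa * arm = Pa * H / 3 = 188.48 * 8 / 3 = 502.6133 kN-m/m

502.6133 kN-m/m


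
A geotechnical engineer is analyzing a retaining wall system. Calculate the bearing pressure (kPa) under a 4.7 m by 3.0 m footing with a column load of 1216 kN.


A = 4.7 * 3.0 = 14.1 m^2
q = P / A = 1216 / 14.1
= 86.2411 kPa

86.2411 kPa


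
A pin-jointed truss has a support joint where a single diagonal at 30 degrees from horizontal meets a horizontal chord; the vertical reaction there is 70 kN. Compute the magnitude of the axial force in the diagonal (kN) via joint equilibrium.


At the joint, only the diagonal has a vertical component, so vertical equilibrium gives:
F * sin(30) = 70
F = 70 / sin(30)
= 70 / 0.5
= 140.0 kN

140.0 kN


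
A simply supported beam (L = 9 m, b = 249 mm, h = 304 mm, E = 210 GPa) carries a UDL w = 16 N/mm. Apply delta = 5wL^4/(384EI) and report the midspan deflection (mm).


I = 249 * 304^3 / 12 = 582960128.0 mm^4
L = 9000.0 mm, w = 16 N/mm, E = 210000.0 MPa
delta = 5 * w * L^4 / (384 * E * I)
= 5 * 16 * 9000.0^4 / (384 * 210000.0 * 582960128.0)
= 11.1653 mm

11.1653 mm


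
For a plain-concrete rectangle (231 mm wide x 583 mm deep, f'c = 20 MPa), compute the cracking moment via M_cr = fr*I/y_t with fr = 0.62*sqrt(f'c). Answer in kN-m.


fr = 0.62 * sqrt(20) = 0.62 * 4.4721 = 2.7727 MPa
I = 231 * 583^3 / 12 = 3814489274.75 mm^4
y_t = 291.5 mm
M_cr = fr * I / y_t = 2.7727 * 3814489274.75 / 291.5 N-mm
= 36.2831 kN-m

36.2831 kN-m


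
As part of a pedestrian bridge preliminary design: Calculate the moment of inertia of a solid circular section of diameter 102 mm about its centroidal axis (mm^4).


r = d / 2 = 102 / 2 = 51.0 mm
I = pi * r^4 / 4 = pi * 51.0^4 / 4
= 5313376.44 mm^4

5313376.44 mm^4


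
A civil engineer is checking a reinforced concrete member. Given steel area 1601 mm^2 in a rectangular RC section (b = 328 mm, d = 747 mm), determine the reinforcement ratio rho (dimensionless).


rho = As / (b * d)
= 1601 / (328 * 747)
= 1601 / 245016
= 0.006534 (dimensionless)

0.006534 (dimensionless)


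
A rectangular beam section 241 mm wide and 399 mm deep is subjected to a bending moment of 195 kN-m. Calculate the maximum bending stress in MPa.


I = b * h^3 / 12 = 241 * 399^3 / 12 = 1275717413.25 mm^4
y = h / 2 = 399 / 2 = 199.5 mm
M = 195 kN-m = 195000000.0 N-mm
sigma = M * y / I = 195000000.0 * 199.5 / 1275717413.25
= 30.49 MPa

30.49 MPa


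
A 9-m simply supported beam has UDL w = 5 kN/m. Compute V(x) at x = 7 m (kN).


R_A = w * L / 2 = 5 * 9 / 2 = 22.5 kN
V(x) = R_A - w * x = 22.5 - 5 * 7
= -12.5 kN

-12.5 kN


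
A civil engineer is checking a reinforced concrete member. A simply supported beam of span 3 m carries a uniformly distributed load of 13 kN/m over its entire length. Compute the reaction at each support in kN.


Total load = w * L = 13 * 3 = 39 kN
By symmetry, each reaction R = total / 2 = 39 / 2 = 19.5 kN

19.5 kN


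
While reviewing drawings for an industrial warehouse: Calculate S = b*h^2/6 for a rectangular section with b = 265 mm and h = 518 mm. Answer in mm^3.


S = b * h^2 / 6
= 265 * 518^2 / 6
= 265 * 268324 / 6
= 11850976.67 mm^3

11850976.67 mm^3


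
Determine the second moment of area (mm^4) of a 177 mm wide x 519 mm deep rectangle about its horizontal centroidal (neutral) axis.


I = b * h^3 / 12
= 177 * 519^3 / 12
= 177 * 139798359 / 12
= 2062025795.25 mm^4

2062025795.25 mm^4


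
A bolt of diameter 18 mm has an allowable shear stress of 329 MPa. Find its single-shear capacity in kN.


A = pi * d^2 / 4 = pi * 18^2 / 4 = 254.469 mm^2
V = f_v * A / 1000 = 329 * 254.469 / 1000
= 83.7203 kN

83.7203 kN


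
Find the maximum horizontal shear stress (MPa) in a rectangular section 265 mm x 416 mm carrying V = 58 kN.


A = b * h = 265 * 416 = 110240 mm^2
V = 58 kN = 58000.0 N
tau_max = 1.5 * V / A = 1.5 * 58000.0 / 110240
= 0.7892 MPa

0.7892 MPa


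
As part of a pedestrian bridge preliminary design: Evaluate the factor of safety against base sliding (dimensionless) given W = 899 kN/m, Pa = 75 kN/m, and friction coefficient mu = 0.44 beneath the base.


Resisting force = mu * W = 0.44 * 899 = 395.56 kN/m
FOS = Resisting / Driving = 395.56 / 75
= 5.2741 (dimensionless)

5.2741 (dimensionless)


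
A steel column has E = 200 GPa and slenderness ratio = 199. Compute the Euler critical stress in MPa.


sigma_cr = pi^2 * E / lambda^2
= 9.8696 * 200000.0 / 199^2
= 9.8696 * 200000.0 / 39601
= 49.8452 MPa

49.8452 MPa


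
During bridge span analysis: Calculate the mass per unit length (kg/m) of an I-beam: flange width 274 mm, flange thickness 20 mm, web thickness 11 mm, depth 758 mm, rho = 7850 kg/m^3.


A_flanges = 2 * 274 * 20 = 10960 mm^2
A_web = (758 - 2 * 20) * 11 = 7898 mm^2
A_total = 10960 + 7898 = 18858 mm^2 = 0.018858 m^2
Weight = rho * A = 7850 * 0.018858 = 148.0353 kg/m

148.0353 kg/m


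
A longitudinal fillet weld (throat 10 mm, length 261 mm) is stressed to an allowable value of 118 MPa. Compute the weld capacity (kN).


Strength = throat * length * allowable stress
= 10 * 261 * 118 N
= 307980 N
= 307.98 kN

307.98 kN


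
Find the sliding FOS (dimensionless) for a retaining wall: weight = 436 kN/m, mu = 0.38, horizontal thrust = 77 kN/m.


Resisting force = mu * W = 0.38 * 436 = 165.68 kN/m
FOS = Resisting / Driving = 165.68 / 77
= 2.1517 (dimensionless)

2.1517 (dimensionless)


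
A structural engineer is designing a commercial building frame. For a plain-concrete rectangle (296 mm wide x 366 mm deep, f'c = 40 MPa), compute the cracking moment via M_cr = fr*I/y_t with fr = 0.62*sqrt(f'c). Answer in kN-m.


fr = 0.62 * sqrt(40) = 0.62 * 6.3246 = 3.9212 MPa
I = 296 * 366^3 / 12 = 1209354768.0 mm^4
y_t = 183.0 mm
M_cr = fr * I / y_t = 3.9212 * 1209354768.0 / 183.0 N-mm
= 25.9134 kN-m

25.9134 kN-m


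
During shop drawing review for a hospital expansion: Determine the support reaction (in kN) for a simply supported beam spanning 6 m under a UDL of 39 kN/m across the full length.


Total load = w * L = 39 * 6 = 234 kN
By symmetry, each reaction R = total / 2 = 234 / 2 = 117.0 kN

117.0 kN


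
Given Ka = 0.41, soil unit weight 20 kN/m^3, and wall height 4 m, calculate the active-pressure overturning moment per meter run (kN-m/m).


Pa = 0.5 * Ka * gamma * H^2
= 0.5 * 0.41 * 20 * 4^2
= 65.6 kN/m
Arm = H / 3 = 4 / 3 = 1.3333 m
Mo = Pa * arm = Pa * H / 3 = 65.6 * 4 / 3 = 87.4667 kN-m/m

87.4667 kN-m/m


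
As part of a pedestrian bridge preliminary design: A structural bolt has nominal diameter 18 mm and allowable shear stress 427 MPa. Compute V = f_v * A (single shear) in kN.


A = pi * d^2 / 4 = pi * 18^2 / 4 = 254.469 mm^2
V = f_v * A / 1000 = 427 * 254.469 / 1000
= 108.6583 kN

108.6583 kN


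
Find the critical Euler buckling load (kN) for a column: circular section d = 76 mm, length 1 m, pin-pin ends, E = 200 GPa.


I = pi * d^4 / 64 = 1637661.98 mm^4
L = 1000.0 mm
P_cr = pi^2 * E * I / L^2
= 9.8696 * 200000.0 * 1637661.98 / 1000.0^2
= 3232615.19 N = 3232.6152 kN

3232.6152 kN
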